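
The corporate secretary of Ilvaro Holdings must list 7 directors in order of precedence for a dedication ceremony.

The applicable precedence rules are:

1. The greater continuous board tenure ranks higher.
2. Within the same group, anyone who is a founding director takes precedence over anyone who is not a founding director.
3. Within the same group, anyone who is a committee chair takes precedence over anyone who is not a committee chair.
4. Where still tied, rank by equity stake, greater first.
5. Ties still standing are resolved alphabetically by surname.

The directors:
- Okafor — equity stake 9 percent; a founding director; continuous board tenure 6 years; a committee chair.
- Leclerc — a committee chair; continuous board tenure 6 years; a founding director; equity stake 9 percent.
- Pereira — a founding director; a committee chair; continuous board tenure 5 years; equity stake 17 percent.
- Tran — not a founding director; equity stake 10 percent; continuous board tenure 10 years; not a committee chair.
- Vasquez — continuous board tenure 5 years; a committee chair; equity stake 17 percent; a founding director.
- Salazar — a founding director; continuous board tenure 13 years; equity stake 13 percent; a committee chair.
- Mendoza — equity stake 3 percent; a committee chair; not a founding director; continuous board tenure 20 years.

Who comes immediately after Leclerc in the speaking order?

By continuous board tenure (higher first): Mendoza (20 years); then Salazar (13 years); then Tran (10 years); then Leclerc and Okafor (both 6 years); then Pereira and Vasquez (both 5 years).
Leclerc and Okafor are each a founding director, so the next rule applies.
Leclerc and Okafor are each a committee chair, so the next rule applies.
Leclerc and Okafor both have equity stake 9 percent, so the next rule applies.
Among Leclerc and Okafor, alphabetically by surname: Leclerc before Okafor.
Pereira and Vasquez are each a founding director, so the next rule applies.
Pereira and Vasquez are each a committee chair, so the next rule applies.
Pereira and Vasquez both have equity stake 17 percent, so the next rule applies.
Among Pereira and Vasquez, alphabetically by surname: Pereira before Vasquez.
Order: Mendoza, Salazar, Tran, Leclerc, Okafor, Pereira, Vasquez.

Okafor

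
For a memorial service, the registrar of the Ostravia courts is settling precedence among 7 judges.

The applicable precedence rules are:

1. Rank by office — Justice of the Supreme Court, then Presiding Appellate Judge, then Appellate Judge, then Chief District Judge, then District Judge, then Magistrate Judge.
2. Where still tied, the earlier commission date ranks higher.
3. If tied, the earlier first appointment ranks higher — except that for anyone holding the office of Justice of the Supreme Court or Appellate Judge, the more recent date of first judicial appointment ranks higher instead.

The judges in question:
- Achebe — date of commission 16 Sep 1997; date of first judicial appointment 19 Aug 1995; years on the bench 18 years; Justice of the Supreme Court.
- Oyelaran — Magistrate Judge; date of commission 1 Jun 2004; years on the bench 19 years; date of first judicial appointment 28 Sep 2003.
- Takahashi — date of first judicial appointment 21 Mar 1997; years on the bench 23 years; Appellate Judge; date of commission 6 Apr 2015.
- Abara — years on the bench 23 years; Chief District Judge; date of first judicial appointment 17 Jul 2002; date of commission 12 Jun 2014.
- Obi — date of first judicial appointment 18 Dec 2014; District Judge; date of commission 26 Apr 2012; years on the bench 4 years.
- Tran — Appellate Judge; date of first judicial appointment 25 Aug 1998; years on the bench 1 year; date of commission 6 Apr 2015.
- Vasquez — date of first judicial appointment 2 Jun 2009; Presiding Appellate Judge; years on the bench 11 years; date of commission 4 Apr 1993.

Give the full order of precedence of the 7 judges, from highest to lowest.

By office: Achebe (Justice of the Supreme Court); then Vasquez (Presiding Appellate Judge); then Tran and Takahashi (Appellate Judge); then Abara (Chief District Judge); then Obi (District Judge); then Oyelaran (Magistrate Judge).
Tran and Takahashi both have date of commission 6 Apr 2015, so the next rule applies.
Among Tran and Takahashi, by date of first judicial appointment (later first) (reversed rule for this group): Tran (25 Aug 1998) before Takahashi (21 Mar 1997).
Full order: Achebe, Vasquez, Tran, Takahashi, Abara, Obi, Oyelaran.

Achebe, Vasquez, Tran, Takahashi, Abara, Obi, Oyelaran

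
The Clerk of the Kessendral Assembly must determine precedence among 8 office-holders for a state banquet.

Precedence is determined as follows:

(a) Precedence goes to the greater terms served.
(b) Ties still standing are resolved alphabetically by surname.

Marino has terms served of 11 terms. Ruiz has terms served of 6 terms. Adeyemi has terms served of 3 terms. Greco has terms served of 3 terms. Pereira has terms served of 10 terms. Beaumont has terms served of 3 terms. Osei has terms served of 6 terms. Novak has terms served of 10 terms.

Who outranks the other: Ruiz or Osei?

Osei

By terms served (higher first): Marino (11 terms); then Novak and Pereira (both 10 terms); then Osei and Ruiz (both 6 terms); then Adeyemi, Beaumont and Greco (each 3 terms).
Among Novak and Pereira, alphabetically by surname: Novak before Pereira.
Among Osei and Ruiz, alphabetically by surname: Osei before Ruiz.
Among Adeyemi, Beaumont and Greco, alphabetically by surname: Adeyemi before Beaumont before Greco.
So Osei takes precedence.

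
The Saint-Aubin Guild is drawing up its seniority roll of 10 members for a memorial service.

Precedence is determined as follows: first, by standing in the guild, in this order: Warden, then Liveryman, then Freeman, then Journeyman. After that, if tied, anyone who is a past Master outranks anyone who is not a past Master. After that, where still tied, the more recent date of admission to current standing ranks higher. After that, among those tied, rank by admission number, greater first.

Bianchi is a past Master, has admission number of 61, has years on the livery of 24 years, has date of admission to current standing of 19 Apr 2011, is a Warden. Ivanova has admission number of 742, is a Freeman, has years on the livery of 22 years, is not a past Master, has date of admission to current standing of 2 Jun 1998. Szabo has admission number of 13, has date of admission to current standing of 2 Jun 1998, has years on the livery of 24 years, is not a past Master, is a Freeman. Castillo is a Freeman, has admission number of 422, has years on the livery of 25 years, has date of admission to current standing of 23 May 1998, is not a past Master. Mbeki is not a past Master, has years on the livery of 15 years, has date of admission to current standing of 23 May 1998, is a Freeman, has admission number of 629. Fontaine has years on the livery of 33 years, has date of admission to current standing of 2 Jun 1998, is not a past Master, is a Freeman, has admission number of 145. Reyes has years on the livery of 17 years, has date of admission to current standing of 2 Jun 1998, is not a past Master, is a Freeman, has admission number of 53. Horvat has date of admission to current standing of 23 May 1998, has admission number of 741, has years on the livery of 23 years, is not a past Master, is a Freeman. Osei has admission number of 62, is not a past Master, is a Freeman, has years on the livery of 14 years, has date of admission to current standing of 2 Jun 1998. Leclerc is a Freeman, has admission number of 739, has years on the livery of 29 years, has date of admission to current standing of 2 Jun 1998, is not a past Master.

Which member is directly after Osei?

By standing in the guild: Bianchi (Warden); then Ivanova, Leclerc, Fontaine, Osei, Reyes, Szabo, Horvat, Mbeki and Castillo (Freeman).
Ivanova, Leclerc, Fontaine, Osei, Reyes, Szabo, Horvat, Mbeki and Castillo are each not a past Master, so the next rule applies.
Among Ivanova, Leclerc, Fontaine, Osei, Reyes, Szabo, Horvat, Mbeki and Castillo, by date of admission to current standing (later first): Ivanova, Leclerc, Fontaine, Osei, Reyes and Szabo (2 Jun 1998) before Horvat, Mbeki and Castillo (23 May 1998).
Among Ivanova, Leclerc, Fontaine, Osei, Reyes and Szabo, by admission number (higher first): Ivanova (742) before Leclerc (739) before Fontaine (145) before Osei (62) before Reyes (53) before Szabo (13).
Among Horvat, Mbeki and Castillo, by admission number (higher first): Horvat (741) before Mbeki (629) before Castillo (422).
Order: Bianchi, Ivanova, Leclerc, Fontaine, Osei, Reyes, Szabo, Horvat, Mbeki, Castillo.

Reyes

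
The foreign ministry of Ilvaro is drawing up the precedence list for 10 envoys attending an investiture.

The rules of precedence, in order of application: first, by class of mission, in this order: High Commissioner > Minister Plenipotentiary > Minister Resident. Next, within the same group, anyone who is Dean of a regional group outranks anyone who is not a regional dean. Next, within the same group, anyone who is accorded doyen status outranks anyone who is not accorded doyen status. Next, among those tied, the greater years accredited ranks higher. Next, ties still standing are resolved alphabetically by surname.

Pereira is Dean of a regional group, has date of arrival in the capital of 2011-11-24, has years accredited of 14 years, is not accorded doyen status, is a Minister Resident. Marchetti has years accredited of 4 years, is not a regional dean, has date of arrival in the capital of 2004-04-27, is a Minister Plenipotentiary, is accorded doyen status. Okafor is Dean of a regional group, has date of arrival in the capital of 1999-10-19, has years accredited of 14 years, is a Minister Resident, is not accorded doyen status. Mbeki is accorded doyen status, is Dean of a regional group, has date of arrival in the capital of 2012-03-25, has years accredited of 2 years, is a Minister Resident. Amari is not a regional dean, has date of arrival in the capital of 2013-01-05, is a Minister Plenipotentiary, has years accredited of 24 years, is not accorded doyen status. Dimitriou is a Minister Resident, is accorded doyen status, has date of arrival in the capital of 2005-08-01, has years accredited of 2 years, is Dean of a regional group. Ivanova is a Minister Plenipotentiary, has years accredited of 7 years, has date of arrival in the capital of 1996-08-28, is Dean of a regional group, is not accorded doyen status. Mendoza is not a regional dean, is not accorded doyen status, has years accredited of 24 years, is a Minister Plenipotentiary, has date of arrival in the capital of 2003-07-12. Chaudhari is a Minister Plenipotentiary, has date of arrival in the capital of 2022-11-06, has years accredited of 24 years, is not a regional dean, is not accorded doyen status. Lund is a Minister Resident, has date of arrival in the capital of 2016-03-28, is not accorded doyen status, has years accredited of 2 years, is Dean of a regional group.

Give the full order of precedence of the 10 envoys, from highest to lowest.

By class of mission: Ivanova, Marchetti, Amari, Chaudhari and Mendoza (Minister Plenipotentiary); then Dimitriou, Mbeki, Okafor, Pereira and Lund (Minister Resident).
Among Ivanova, Marchetti, Amari, Chaudhari and Mendoza, Dean of a regional group before not a regional dean: Ivanova (Dean of a regional group) before Marchetti, Amari, Chaudhari and Mendoza (not a regional dean).
Among Marchetti, Amari, Chaudhari and Mendoza, accorded doyen status before not accorded doyen status: Marchetti (accorded doyen status) before Amari, Chaudhari and Mendoza (not accorded doyen status).
Amari, Chaudhari and Mendoza all have years accredited 24 years, so the next rule applies.
Among Amari, Chaudhari and Mendoza, alphabetically by surname: Amari before Chaudhari before Mendoza.
Dimitriou, Mbeki, Okafor, Pereira and Lund are each Dean of a regional group, so the next rule applies.
Among Dimitriou, Mbeki, Okafor, Pereira and Lund, accorded doyen status before not accorded doyen status: Dimitriou and Mbeki (accorded doyen status) before Okafor, Pereira and Lund (not accorded doyen status).
Dimitriou and Mbeki both have years accredited 2 years, so the next rule applies.
Among Dimitriou and Mbeki, alphabetically by surname: Dimitriou before Mbeki.
Among Okafor, Pereira and Lund, by years accredited (higher first): Okafor and Pereira (14 years) before Lund (2 years).
Among Okafor and Pereira, alphabetically by surname: Okafor before Pereira.
Full order: Ivanova, Marchetti, Amari, Chaudhari, Mendoza, Dimitriou, Mbeki, Okafor, Pereira, Lund.

Ivanova, Marchetti, Amari, Chaudhari, Mendoza, Dimitriou, Mbeki, Okafor, Pereira, Lund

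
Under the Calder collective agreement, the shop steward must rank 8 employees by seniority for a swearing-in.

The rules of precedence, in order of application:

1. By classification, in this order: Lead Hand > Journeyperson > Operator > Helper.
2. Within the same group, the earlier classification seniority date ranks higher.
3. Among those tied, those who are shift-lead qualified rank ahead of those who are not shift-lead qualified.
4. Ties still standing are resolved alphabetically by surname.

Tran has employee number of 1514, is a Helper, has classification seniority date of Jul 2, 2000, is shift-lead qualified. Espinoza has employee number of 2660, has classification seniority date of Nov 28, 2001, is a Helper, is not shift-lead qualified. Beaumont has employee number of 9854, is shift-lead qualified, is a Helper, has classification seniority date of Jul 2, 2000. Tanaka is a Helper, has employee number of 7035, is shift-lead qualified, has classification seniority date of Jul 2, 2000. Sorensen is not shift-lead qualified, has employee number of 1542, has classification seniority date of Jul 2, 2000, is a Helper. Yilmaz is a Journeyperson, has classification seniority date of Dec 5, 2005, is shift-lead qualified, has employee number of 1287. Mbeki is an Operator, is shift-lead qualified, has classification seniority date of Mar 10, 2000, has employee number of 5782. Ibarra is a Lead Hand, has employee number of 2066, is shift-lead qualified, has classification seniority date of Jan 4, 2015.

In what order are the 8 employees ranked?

Ibarra, Yilmaz, Mbeki, Beaumont, Tanaka, Tran, Sorensen, Espinoza

By classification: Ibarra (Lead Hand); then Yilmaz (Journeyperson); then Mbeki (Operator); then Beaumont, Tanaka, Tran, Sorensen and Espinoza (Helper).
Among Beaumont, Tanaka, Tran, Sorensen and Espinoza, by classification seniority date (earlier first): Beaumont, Tanaka, Tran and Sorensen (Jul 2, 2000) before Espinoza (Nov 28, 2001).
Among Beaumont, Tanaka, Tran and Sorensen, shift-lead qualified before not shift-lead qualified: Beaumont, Tanaka and Tran (shift-lead qualified) before Sorensen (not shift-lead qualified).
Among Beaumont, Tanaka and Tran, alphabetically by surname: Beaumont before Tanaka before Tran.
Full order: Ibarra, Yilmaz, Mbeki, Beaumont, Tanaka, Tran, Sorensen, Espinoza.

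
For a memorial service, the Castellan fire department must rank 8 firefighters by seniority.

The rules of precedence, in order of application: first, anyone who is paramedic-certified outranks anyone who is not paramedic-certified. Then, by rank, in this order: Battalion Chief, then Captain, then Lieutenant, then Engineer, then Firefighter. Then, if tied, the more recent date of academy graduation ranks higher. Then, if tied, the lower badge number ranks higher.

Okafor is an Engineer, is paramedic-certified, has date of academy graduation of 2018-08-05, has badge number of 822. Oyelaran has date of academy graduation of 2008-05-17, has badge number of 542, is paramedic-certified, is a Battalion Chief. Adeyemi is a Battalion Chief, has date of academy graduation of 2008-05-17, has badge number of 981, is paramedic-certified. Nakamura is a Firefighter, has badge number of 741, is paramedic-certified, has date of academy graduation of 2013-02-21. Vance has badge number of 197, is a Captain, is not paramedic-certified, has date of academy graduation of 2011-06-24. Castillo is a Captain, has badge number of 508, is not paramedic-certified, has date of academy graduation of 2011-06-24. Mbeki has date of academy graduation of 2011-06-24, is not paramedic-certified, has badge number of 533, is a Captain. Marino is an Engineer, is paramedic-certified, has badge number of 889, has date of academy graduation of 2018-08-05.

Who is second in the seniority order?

Adeyemi

By the first rule: Oyelaran, Adeyemi, Okafor, Marino and Nakamura (each paramedic-certified); then Vance, Castillo and Mbeki (each not paramedic-certified).
Among Oyelaran, Adeyemi, Okafor, Marino and Nakamura, by rank: Oyelaran and Adeyemi (Battalion Chief) before Okafor and Marino (Engineer) before Nakamura (Firefighter).
Oyelaran and Adeyemi both have date of academy graduation 2008-05-17, so the next rule applies.
Among Oyelaran and Adeyemi, by badge number (lower first): Oyelaran (542) before Adeyemi (981).
Okafor and Marino both have date of academy graduation 2018-08-05, so the next rule applies.
Among Okafor and Marino, by badge number (lower first): Okafor (822) before Marino (889).
Vance, Castillo and Mbeki are each Captain, so the next rule applies.
Vance, Castillo and Mbeki all have date of academy graduation 2011-06-24, so the next rule applies.
Among Vance, Castillo and Mbeki, by badge number (lower first): Vance (197) before Castillo (508) before Mbeki (533).
Order: Oyelaran, Adeyemi, Okafor, Marino, Nakamura, Vance, Castillo, Mbeki.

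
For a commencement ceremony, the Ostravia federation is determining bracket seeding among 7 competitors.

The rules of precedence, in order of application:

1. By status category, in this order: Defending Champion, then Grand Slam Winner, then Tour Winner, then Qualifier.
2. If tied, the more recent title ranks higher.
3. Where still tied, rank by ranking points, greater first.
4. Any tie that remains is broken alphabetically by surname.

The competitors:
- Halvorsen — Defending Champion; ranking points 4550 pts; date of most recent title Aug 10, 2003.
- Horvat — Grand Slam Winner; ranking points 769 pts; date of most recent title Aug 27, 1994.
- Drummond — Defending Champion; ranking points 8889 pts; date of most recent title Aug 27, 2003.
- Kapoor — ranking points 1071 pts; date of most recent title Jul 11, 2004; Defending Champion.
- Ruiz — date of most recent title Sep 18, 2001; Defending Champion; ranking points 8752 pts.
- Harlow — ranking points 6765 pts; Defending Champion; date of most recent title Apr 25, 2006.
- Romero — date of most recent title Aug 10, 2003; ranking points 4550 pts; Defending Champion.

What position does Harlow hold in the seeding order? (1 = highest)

1

By status category: Harlow, Kapoor, Drummond, Halvorsen, Romero and Ruiz (Defending Champion); then Horvat (Grand Slam Winner).
Among Harlow, Kapoor, Drummond, Halvorsen, Romero and Ruiz, by date of most recent title (later first): Harlow (Apr 25, 2006) before Kapoor (Jul 11, 2004) before Drummond (Aug 27, 2003) before Halvorsen and Romero (Aug 10, 2003) before Ruiz (Sep 18, 2001).
Halvorsen and Romero both have ranking points 4550 pts, so the next rule applies.
Among Halvorsen and Romero, alphabetically by surname: Halvorsen before Romero.
Order: Harlow, Kapoor, Drummond, Halvorsen, Romero, Ruiz, Horvat. So position 1.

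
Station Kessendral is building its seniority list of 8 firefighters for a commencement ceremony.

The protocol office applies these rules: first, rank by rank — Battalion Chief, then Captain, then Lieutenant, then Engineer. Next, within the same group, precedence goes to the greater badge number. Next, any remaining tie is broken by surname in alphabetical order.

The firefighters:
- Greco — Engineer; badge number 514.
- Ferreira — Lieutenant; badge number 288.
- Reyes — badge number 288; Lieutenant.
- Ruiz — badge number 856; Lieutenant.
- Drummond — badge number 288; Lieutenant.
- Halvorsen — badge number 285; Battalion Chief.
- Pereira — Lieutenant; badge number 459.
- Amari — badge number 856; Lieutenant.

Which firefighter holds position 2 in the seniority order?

By rank: Halvorsen (Battalion Chief); then Amari, Ruiz, Pereira, Drummond, Ferreira and Reyes (Lieutenant); then Greco (Engineer).
Among Amari, Ruiz, Pereira, Drummond, Ferreira and Reyes, by badge number (higher first): Amari and Ruiz (856) before Pereira (459) before Drummond, Ferreira and Reyes (288).
Among Amari and Ruiz, alphabetically by surname: Amari before Ruiz.
Among Drummond, Ferreira and Reyes, alphabetically by surname: Drummond before Ferreira before Reyes.
Order: Halvorsen, Amari, Ruiz, Pereira, Drummond, Ferreira, Reyes, Greco.

Amari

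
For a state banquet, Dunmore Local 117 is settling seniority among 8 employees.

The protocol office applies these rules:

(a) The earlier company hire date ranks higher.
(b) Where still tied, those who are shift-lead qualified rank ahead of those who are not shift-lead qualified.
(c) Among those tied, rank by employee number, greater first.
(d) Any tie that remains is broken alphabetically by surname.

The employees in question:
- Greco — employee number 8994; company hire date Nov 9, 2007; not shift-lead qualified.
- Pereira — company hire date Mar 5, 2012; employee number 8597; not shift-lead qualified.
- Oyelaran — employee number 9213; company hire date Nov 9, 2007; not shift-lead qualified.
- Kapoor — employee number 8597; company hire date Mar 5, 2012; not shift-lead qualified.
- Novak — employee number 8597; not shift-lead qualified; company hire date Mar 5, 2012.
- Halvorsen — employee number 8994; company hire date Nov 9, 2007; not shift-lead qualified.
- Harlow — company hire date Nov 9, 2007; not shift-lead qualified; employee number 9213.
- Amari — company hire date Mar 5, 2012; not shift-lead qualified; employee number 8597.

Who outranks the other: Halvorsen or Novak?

Halvorsen

By company hire date (earlier first): Harlow, Oyelaran, Greco and Halvorsen (each Nov 9, 2007); then Amari, Kapoor, Novak and Pereira (each Mar 5, 2012).
Harlow, Oyelaran, Greco and Halvorsen are each not shift-lead qualified, so the next rule applies.
Among Harlow, Oyelaran, Greco and Halvorsen, by employee number (higher first): Harlow and Oyelaran (9213) before Greco and Halvorsen (8994).
Among Harlow and Oyelaran, alphabetically by surname: Harlow before Oyelaran.
Among Greco and Halvorsen, alphabetically by surname: Greco before Halvorsen.
Amari, Kapoor, Novak and Pereira are each not shift-lead qualified, so the next rule applies.
Amari, Kapoor, Novak and Pereira all have employee number 8597, so the next rule applies.
Among Amari, Kapoor, Novak and Pereira, alphabetically by surname: Amari before Kapoor before Novak before Pereira.
So Halvorsen takes precedence.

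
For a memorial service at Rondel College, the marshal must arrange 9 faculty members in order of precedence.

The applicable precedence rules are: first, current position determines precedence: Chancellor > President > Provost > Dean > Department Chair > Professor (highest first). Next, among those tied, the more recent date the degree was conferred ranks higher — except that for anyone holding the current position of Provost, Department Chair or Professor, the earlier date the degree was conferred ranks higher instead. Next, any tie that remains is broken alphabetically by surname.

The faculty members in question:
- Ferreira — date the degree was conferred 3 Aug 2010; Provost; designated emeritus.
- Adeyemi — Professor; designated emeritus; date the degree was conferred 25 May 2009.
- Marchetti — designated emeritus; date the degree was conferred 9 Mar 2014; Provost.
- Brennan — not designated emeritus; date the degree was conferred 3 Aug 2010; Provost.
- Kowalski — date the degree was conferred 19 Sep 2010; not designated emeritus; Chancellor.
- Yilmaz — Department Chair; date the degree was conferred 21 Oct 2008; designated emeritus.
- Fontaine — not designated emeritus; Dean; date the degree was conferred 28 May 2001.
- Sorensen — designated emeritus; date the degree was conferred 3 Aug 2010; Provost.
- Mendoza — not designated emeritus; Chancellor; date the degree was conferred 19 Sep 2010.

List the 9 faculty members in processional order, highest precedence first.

By current position: Kowalski and Mendoza (Chancellor); then Brennan, Ferreira, Sorensen and Marchetti (Provost); then Fontaine (Dean); then Yilmaz (Department Chair); then Adeyemi (Professor).
Kowalski and Mendoza both have date the degree was conferred 19 Sep 2010, so the next rule applies.
Among Kowalski and Mendoza, alphabetically by surname: Kowalski before Mendoza.
Among Brennan, Ferreira, Sorensen and Marchetti, by date the degree was conferred (earlier first) (reversed rule for this group): Brennan, Ferreira and Sorensen (3 Aug 2010) before Marchetti (9 Mar 2014).
Among Brennan, Ferreira and Sorensen, alphabetically by surname: Brennan before Ferreira before Sorensen.
Full order: Kowalski, Mendoza, Brennan, Ferreira, Sorensen, Marchetti, Fontaine, Yilmaz, Adeyemi.

Kowalski, Mendoza, Brennan, Ferreira, Sorensen, Marchetti, Fontaine, Yilmaz, Adeyemi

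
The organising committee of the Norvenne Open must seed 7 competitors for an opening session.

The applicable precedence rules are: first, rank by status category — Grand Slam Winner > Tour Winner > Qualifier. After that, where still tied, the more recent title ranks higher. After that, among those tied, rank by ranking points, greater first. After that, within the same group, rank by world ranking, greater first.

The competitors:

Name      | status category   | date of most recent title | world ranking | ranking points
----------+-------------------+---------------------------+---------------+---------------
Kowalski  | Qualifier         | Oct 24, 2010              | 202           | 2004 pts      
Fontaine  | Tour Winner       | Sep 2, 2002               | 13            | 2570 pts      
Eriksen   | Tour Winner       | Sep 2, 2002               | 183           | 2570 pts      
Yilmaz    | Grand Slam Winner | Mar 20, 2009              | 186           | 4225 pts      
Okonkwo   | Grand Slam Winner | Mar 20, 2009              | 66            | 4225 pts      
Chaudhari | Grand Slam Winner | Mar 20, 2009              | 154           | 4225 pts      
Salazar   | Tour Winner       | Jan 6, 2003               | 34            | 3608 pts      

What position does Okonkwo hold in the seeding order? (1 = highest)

By status category: Yilmaz, Chaudhari and Okonkwo (Grand Slam Winner); then Salazar, Eriksen and Fontaine (Tour Winner); then Kowalski (Qualifier).
Yilmaz, Chaudhari and Okonkwo all have date of most recent title Mar 20, 2009, so the next rule applies.
Yilmaz, Chaudhari and Okonkwo all have ranking points 4225 pts, so the next rule applies.
Among Yilmaz, Chaudhari and Okonkwo, by world ranking (higher first): Yilmaz (186) before Chaudhari (154) before Okonkwo (66).
Among Salazar, Eriksen and Fontaine, by date of most recent title (later first): Salazar (Jan 6, 2003) before Eriksen and Fontaine (Sep 2, 2002).
Eriksen and Fontaine both have ranking points 2570 pts, so the next rule applies.
Among Eriksen and Fontaine, by world ranking (higher first): Eriksen (183) before Fontaine (13).
Order: Yilmaz, Chaudhari, Okonkwo, Salazar, Eriksen, Fontaine, Kowalski. So position 3.

3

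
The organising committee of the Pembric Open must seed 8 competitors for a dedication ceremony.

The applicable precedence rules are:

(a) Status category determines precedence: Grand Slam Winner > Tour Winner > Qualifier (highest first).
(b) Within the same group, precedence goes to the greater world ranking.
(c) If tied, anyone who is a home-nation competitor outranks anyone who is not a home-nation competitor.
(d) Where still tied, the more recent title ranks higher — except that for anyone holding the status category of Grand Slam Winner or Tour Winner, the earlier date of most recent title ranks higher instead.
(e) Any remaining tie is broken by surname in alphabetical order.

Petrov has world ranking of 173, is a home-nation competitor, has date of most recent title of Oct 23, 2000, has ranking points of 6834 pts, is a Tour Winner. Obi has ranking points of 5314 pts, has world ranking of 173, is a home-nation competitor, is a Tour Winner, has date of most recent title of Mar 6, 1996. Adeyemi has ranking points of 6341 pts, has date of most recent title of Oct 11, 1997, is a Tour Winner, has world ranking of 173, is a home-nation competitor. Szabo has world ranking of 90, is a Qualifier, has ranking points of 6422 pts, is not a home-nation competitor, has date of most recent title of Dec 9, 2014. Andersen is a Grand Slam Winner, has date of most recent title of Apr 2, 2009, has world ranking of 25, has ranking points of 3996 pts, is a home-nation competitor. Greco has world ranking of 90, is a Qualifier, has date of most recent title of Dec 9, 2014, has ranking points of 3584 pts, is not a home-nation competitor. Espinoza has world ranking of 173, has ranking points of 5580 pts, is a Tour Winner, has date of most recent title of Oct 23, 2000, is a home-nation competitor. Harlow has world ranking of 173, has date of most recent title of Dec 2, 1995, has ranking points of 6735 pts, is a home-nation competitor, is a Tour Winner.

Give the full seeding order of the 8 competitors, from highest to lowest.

By status category: Andersen (Grand Slam Winner); then Harlow, Obi, Adeyemi, Espinoza and Petrov (Tour Winner); then Greco and Szabo (Qualifier).
Harlow, Obi, Adeyemi, Espinoza and Petrov all have world ranking 173, so the next rule applies.
Harlow, Obi, Adeyemi, Espinoza and Petrov are each a home-nation competitor, so the next rule applies.
Among Harlow, Obi, Adeyemi, Espinoza and Petrov, by date of most recent title (earlier first) (reversed rule for this group): Harlow (Dec 2, 1995) before Obi (Mar 6, 1996) before Adeyemi (Oct 11, 1997) before Espinoza and Petrov (Oct 23, 2000).
Among Espinoza and Petrov, alphabetically by surname: Espinoza before Petrov.
Greco and Szabo both have world ranking 90, so the next rule applies.
Greco and Szabo are each not a home-nation competitor, so the next rule applies.
Greco and Szabo both have date of most recent title Dec 9, 2014, so the next rule applies.
Among Greco and Szabo, alphabetically by surname: Greco before Szabo.
Full order: Andersen, Harlow, Obi, Adeyemi, Espinoza, Petrov, Greco, Szabo.

Andersen, Harlow, Obi, Adeyemi, Espinoza, Petrov, Greco, Szabo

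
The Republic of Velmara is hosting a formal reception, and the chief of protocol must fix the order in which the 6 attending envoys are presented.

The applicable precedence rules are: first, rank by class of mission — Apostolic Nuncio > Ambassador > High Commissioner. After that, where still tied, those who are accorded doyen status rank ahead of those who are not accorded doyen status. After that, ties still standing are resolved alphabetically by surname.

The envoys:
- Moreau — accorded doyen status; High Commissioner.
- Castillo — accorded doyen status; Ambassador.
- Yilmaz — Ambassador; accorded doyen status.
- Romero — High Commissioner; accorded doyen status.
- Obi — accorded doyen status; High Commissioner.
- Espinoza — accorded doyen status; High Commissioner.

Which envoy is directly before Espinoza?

Yilmaz

By class of mission: Castillo and Yilmaz (Ambassador); then Espinoza, Moreau, Obi and Romero (High Commissioner).
Castillo and Yilmaz are each accorded doyen status, so the next rule applies.
Among Castillo and Yilmaz, alphabetically by surname: Castillo before Yilmaz.
Espinoza, Moreau, Obi and Romero are each accorded doyen status, so the next rule applies.
Among Espinoza, Moreau, Obi and Romero, alphabetically by surname: Espinoza before Moreau before Obi before Romero.
Order: Castillo, Yilmaz, Espinoza, Moreau, Obi, Romero.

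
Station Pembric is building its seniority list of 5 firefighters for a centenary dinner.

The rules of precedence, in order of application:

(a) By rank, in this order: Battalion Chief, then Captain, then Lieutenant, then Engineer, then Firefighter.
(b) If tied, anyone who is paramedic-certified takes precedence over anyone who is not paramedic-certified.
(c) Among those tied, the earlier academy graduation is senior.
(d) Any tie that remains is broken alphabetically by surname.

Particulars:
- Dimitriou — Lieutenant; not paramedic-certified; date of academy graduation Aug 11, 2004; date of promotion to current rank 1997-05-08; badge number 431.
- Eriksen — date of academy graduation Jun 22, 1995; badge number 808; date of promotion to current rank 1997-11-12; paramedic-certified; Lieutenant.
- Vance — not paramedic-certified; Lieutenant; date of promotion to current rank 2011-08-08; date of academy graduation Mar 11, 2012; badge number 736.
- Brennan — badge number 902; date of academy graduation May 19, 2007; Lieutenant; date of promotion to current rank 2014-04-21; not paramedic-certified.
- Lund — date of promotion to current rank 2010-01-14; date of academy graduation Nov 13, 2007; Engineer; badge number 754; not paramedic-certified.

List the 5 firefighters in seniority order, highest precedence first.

By rank: Eriksen, Dimitriou, Brennan and Vance (Lieutenant); then Lund (Engineer).
Among Eriksen, Dimitriou, Brennan and Vance, paramedic-certified before not paramedic-certified: Eriksen (paramedic-certified) before Dimitriou, Brennan and Vance (not paramedic-certified).
Among Dimitriou, Brennan and Vance, by date of academy graduation (earlier first): Dimitriou (Aug 11, 2004) before Brennan (May 19, 2007) before Vance (Mar 11, 2012).
Full order: Eriksen, Dimitriou, Brennan, Vance, Lund.

Eriksen, Dimitriou, Brennan, Vance, Lund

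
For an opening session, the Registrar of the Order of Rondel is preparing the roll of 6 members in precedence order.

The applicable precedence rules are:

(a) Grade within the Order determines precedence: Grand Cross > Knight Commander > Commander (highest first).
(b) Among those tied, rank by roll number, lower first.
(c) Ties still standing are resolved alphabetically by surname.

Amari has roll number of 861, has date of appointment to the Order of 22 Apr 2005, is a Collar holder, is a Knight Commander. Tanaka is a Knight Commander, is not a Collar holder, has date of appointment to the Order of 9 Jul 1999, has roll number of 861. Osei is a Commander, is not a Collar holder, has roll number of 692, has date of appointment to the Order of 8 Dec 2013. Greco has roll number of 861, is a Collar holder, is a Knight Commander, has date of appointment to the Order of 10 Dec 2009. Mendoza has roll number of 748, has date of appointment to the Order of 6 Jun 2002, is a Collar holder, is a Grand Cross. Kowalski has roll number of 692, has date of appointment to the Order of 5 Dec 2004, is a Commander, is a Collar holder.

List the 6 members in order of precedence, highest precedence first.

Mendoza, Amari, Greco, Tanaka, Kowalski, Osei

By grade within the Order: Mendoza (Grand Cross); then Amari, Greco and Tanaka (Knight Commander); then Kowalski and Osei (Commander).
Amari, Greco and Tanaka all have roll number 861, so the next rule applies.
Among Amari, Greco and Tanaka, alphabetically by surname: Amari before Greco before Tanaka.
Kowalski and Osei both have roll number 692, so the next rule applies.
Among Kowalski and Osei, alphabetically by surname: Kowalski before Osei.
Full order: Mendoza, Amari, Greco, Tanaka, Kowalski, Osei.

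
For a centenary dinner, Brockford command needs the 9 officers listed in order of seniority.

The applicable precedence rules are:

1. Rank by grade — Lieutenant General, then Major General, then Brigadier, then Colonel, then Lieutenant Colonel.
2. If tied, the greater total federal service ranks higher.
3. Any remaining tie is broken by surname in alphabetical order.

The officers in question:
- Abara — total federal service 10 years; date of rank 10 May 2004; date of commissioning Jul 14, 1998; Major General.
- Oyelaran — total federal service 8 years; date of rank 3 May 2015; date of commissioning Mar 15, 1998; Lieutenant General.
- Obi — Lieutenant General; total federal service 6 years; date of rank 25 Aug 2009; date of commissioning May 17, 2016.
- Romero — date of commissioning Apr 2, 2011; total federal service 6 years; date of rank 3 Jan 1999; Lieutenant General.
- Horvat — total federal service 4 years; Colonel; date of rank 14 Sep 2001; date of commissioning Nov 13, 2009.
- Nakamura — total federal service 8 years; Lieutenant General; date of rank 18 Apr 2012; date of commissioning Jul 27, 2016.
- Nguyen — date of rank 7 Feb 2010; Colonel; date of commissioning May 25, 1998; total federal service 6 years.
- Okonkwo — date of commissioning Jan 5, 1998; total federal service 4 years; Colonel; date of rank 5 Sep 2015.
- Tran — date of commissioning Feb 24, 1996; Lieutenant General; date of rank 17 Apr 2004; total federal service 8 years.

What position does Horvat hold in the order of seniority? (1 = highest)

8

By grade: Nakamura, Oyelaran, Tran, Obi and Romero (Lieutenant General); then Abara (Major General); then Nguyen, Horvat and Okonkwo (Colonel).
Among Nakamura, Oyelaran, Tran, Obi and Romero, by total federal service (higher first): Nakamura, Oyelaran and Tran (8 years) before Obi and Romero (6 years).
Among Nakamura, Oyelaran and Tran, alphabetically by surname: Nakamura before Oyelaran before Tran.
Among Obi and Romero, alphabetically by surname: Obi before Romero.
Among Nguyen, Horvat and Okonkwo, by total federal service (higher first): Nguyen (6 years) before Horvat and Okonkwo (4 years).
Among Horvat and Okonkwo, alphabetically by surname: Horvat before Okonkwo.
Order: Nakamura, Oyelaran, Tran, Obi, Romero, Abara, Nguyen, Horvat, Okonkwo. So position 8.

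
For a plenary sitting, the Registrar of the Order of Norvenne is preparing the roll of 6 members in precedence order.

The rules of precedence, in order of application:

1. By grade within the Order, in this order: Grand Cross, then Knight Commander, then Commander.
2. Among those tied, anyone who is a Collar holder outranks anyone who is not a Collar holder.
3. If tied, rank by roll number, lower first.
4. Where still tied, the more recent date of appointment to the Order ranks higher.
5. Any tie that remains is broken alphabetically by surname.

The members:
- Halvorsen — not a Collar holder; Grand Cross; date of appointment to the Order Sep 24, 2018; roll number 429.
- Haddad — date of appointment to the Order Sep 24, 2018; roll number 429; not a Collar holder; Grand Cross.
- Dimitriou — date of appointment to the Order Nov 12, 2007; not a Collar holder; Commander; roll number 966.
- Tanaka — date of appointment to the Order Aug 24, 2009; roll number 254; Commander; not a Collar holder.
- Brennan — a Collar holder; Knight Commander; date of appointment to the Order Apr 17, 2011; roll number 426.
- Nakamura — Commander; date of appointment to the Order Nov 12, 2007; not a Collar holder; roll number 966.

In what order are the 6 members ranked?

By grade within the Order: Haddad and Halvorsen (Grand Cross); then Brennan (Knight Commander); then Tanaka, Dimitriou and Nakamura (Commander).
Haddad and Halvorsen are each not a Collar holder, so the next rule applies.
Haddad and Halvorsen both have roll number 429, so the next rule applies.
Haddad and Halvorsen both have date of appointment to the Order Sep 24, 2018, so the next rule applies.
Among Haddad and Halvorsen, alphabetically by surname: Haddad before Halvorsen.
Tanaka, Dimitriou and Nakamura are each not a Collar holder, so the next rule applies.
Among Tanaka, Dimitriou and Nakamura, by roll number (lower first): Tanaka (254) before Dimitriou and Nakamura (966).
Dimitriou and Nakamura both have date of appointment to the Order Nov 12, 2007, so the next rule applies.
Among Dimitriou and Nakamura, alphabetically by surname: Dimitriou before Nakamura.
Full order: Haddad, Halvorsen, Brennan, Tanaka, Dimitriou, Nakamura.

Haddad, Halvorsen, Brennan, Tanaka, Dimitriou, Nakamura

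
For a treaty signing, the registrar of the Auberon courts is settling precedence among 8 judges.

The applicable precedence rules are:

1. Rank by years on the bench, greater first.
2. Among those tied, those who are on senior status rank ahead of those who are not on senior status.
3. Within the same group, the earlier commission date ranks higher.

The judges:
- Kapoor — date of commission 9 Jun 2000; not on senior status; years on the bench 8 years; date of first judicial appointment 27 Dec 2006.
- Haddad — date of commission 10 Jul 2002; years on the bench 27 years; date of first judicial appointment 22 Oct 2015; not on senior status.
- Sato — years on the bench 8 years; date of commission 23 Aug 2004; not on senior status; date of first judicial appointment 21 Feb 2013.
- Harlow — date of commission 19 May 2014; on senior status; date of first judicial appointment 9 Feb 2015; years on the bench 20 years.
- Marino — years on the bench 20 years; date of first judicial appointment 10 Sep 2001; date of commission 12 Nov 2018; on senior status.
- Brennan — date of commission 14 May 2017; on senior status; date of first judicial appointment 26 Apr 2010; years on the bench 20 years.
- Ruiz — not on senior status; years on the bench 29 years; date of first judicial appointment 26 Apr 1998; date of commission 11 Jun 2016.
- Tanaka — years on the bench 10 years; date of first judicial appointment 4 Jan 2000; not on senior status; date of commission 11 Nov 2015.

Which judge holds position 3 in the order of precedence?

By years on the bench (higher first): Ruiz (29 years); then Haddad (27 years); then Harlow, Brennan and Marino (each 20 years); then Tanaka (10 years); then Kapoor and Sato (both 8 years).
Harlow, Brennan and Marino are each on senior status, so the next rule applies.
Among Harlow, Brennan and Marino, by date of commission (earlier first): Harlow (19 May 2014) before Brennan (14 May 2017) before Marino (12 Nov 2018).
Kapoor and Sato are each not on senior status, so the next rule applies.
Among Kapoor and Sato, by date of commission (earlier first): Kapoor (9 Jun 2000) before Sato (23 Aug 2004).
Order: Ruiz, Haddad, Harlow, Brennan, Marino, Tanaka, Kapoor, Sato.

Harlow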